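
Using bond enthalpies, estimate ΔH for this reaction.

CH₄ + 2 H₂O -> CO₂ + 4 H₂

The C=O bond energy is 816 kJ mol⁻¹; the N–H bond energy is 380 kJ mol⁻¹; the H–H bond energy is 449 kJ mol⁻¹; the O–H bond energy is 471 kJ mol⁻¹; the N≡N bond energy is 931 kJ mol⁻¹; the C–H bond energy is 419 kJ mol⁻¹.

ΔH ≈ +132 kJ

Bonds broken (reactants):
  C–H: 4 × 419 = 1676
  O–H: 4 × 471 = 1884
  Σ(broken) = 3560 kJ
Bonds formed (products):
  C=O: 2 × 816 = 1632
  H–H: 4 × 449 = 1796
  Σ(formed) = 3428 kJ
ΔH = Σ(broken) − Σ(formed) = 3560 − 3428 = +132 kJ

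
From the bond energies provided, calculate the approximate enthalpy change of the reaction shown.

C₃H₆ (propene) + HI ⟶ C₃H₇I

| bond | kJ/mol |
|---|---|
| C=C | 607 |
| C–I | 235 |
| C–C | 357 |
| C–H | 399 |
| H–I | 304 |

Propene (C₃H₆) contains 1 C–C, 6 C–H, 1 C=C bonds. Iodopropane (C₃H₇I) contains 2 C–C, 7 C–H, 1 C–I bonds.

ΔH ≈ −80 kJ

Bonds broken (reactants):
  C–C: 1 × 357 = 357
  C–H: 6 × 399 = 2394
  C=C: 1 × 607 = 607
  H–I: 1 × 304 = 304
  Σ(broken) = 3662 kJ
Bonds formed (products):
  C–C: 2 × 357 = 714
  C–H: 7 × 399 = 2793
  C–I: 1 × 235 = 235
  Σ(formed) = 3742 kJ
ΔH = Σ(broken) − Σ(formed) = 3662 − 3742 = −80 kJ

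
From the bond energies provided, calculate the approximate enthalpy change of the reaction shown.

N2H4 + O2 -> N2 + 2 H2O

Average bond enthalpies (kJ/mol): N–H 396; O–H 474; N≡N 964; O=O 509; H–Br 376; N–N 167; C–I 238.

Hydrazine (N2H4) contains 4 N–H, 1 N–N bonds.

ΔH ≈ −600 kJ

Bonds broken (reactants):
  N–H: 4 × 396 = 1584
  N–N: 1 × 167 = 167
  O=O: 1 × 509 = 509
  Σ(broken) = 2260 kJ
Bonds formed (products):
  N≡N: 1 × 964 = 964
  O–H: 4 × 474 = 1896
  Σ(formed) = 2860 kJ
ΔH = Σ(broken) − Σ(formed) = 2260 − 2860 = −600 kJ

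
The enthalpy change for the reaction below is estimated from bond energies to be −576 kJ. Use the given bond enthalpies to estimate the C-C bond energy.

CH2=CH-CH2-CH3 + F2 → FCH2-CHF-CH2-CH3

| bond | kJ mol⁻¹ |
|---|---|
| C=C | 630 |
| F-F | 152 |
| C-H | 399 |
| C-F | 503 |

Let D be the C-C bond energy.
Σ(broken) = 2×D + 8×399 + 1×630 + 1×152 = 3974 + 2D
Σ(formed) = 3×D + 2×503 + 8×399 = 4198 + 3D
ΔH = Σ(broken) − Σ(formed) = (3974 + 2D) − (4198 + 3D) = −224 − D
Setting this equal to −576 kJ gives D = 352 kJ/mol.

D(C-C) ≈ 352 kJ/mol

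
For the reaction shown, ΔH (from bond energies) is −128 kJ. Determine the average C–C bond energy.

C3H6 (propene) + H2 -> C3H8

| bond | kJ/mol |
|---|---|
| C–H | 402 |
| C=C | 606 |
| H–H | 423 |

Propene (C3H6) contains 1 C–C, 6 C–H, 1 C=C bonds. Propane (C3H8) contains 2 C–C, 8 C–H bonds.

Let D be the C–C bond energy.
Σ(broken) = 1×D + 6×402 + 1×606 + 1×423 = 3441 + D
Σ(formed) = 2×D + 8×402 = 3216 + 2D
ΔH = Σ(broken) − Σ(formed) = (3441 + D) − (3216 + 2D) = +225 − D
Setting this equal to −128 kJ gives D = 353 kJ/mol.

D(C–C) ≈ 353 kJ/mol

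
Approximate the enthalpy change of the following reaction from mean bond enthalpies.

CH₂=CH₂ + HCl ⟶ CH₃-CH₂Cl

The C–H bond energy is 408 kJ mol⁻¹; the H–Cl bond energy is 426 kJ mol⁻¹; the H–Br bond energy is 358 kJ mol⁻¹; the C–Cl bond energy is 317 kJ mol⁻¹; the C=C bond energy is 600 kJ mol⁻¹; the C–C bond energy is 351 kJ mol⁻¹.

Bonds broken (reactants):
  C–H: 4 × 408 = 1632
  C=C: 1 × 600 = 600
  H–Cl: 1 × 426 = 426
  Σ(broken) = 2658 kJ
Bonds formed (products):
  C–C: 1 × 351 = 351
  C–Cl: 1 × 317 = 317
  C–H: 5 × 408 = 2040
  Σ(formed) = 2708 kJ
ΔH = Σ(broken) − Σ(formed) = 2658 − 2708 = −50 kJ

ΔH ≈ −50 kJ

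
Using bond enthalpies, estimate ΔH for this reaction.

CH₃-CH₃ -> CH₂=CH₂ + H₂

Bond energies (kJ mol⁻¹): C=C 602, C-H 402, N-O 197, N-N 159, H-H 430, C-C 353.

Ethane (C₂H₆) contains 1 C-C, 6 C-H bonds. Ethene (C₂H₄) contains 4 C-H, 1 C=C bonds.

ΔH ≈ +125 kJ

Bonds broken (reactants):
  C-C: 1 × 353 = 353
  C-H: 6 × 402 = 2412
  Σ(broken) = 2765 kJ
Bonds formed (products):
  C-H: 4 × 402 = 1608
  C=C: 1 × 602 = 602
  H-H: 1 × 430 = 430
  Σ(formed) = 2640 kJ
ΔH = Σ(broken) − Σ(formed) = 2765 − 2640 = +125 kJ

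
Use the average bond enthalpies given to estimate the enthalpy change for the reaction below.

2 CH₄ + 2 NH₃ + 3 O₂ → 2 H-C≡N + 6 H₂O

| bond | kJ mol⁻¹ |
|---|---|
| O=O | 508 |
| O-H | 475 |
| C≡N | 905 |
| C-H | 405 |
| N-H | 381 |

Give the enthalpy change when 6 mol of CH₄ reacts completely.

Bonds broken (reactants):
  C-H: 8 × 405 = 3240
  N-H: 6 × 381 = 2286
  O=O: 3 × 508 = 1524
  Σ(broken) = 7050 kJ
Bonds formed (products):
  C≡N: 2 × 905 = 1810
  C-H: 2 × 405 = 810
  O-H: 12 × 475 = 5700
  Σ(formed) = 8320 kJ
ΔH = Σ(broken) − Σ(formed) = 7050 − 8320 = −1270 kJ
For 3× the reaction as written: 3 × (−1270) = −3810 kJ

ΔH = −3810 kJ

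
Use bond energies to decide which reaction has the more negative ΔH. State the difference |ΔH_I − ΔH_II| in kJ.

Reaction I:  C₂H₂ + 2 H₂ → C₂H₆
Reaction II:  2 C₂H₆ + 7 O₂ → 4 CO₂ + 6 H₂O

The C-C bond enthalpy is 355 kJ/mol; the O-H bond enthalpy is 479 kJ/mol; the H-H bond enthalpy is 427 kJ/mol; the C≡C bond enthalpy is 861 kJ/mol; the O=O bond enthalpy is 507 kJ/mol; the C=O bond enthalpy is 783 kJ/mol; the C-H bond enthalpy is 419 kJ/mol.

Reaction I:
  Bonds broken (reactants):
    C≡C: 1 × 861 = 861
    C-H: 2 × 419 = 838
    H-H: 2 × 427 = 854
    Σ(broken) = 2553 kJ
  Bonds formed (products):
    C-C: 1 × 355 = 355
    C-H: 6 × 419 = 2514
    Σ(formed) = 2869 kJ
  ΔH_I = 2553 − 2869 = −316 kJ
Reaction II:
  Bonds broken (reactants):
    C-C: 2 × 355 = 710
    C-H: 12 × 419 = 5028
    O=O: 7 × 507 = 3549
    Σ(broken) = 9287 kJ
  Bonds formed (products):
    C=O: 8 × 783 = 6264
    O-H: 12 × 479 = 5748
    Σ(formed) = 12012 kJ
  ΔH_II = 9287 − 12012 = −2725 kJ
ΔH_I − ΔH_II = +2409 kJ, so reaction II has the more negative ΔH; |ΔH_I − ΔH_II| = 2409 kJ.

Reaction II, by 2409 kJ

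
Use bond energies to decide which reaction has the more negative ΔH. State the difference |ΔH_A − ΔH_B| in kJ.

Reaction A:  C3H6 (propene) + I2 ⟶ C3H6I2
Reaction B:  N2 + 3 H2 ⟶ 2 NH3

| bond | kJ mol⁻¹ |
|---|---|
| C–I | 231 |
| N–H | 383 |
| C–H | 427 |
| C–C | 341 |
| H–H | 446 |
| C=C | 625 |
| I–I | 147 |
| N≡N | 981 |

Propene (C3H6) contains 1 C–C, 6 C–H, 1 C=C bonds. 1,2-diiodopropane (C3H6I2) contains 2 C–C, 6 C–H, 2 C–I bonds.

Reaction A, by 52 kJ

Reaction A:
  Bonds broken (reactants):
    C–C: 1 × 341 = 341
    C–H: 6 × 427 = 2562
    C=C: 1 × 625 = 625
    I–I: 1 × 147 = 147
    Σ(broken) = 3675 kJ
  Bonds formed (products):
    C–C: 2 × 341 = 682
    C–H: 6 × 427 = 2562
    C–I: 2 × 231 = 462
    Σ(formed) = 3706 kJ
  ΔH_A = 3675 − 3706 = −31 kJ
Reaction B:
  Bonds broken (reactants):
    H–H: 3 × 446 = 1338
    N≡N: 1 × 981 = 981
    Σ(broken) = 2319 kJ
  Bonds formed (products):
    N–H: 6 × 383 = 2298
    Σ(formed) = 2298 kJ
  ΔH_B = 2319 − 2298 = +21 kJ
ΔH_A − ΔH_B = −52 kJ, so reaction A has the more negative ΔH; |ΔH_A − ΔH_B| = 52 kJ.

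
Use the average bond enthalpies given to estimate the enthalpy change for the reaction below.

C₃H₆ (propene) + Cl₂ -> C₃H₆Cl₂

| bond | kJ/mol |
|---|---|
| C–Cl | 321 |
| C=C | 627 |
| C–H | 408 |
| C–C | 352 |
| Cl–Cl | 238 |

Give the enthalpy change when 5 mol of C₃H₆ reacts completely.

Bonds broken (reactants):
  C–C: 1 × 352 = 352
  C–H: 6 × 408 = 2448
  C=C: 1 × 627 = 627
  Cl–Cl: 1 × 238 = 238
  Σ(broken) = 3665 kJ
Bonds formed (products):
  C–C: 2 × 352 = 704
  C–Cl: 2 × 321 = 642
  C–H: 6 × 408 = 2448
  Σ(formed) = 3794 kJ
ΔH = Σ(broken) − Σ(formed) = 3665 − 3794 = −129 kJ
For 5× the reaction as written: 5 × (−129) = −645 kJ

ΔH = −645 kJ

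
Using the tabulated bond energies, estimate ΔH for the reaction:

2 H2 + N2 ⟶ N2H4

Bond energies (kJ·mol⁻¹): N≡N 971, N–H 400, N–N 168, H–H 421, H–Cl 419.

ΔH ≈ +45 kJ

Bonds broken (reactants):
  H–H: 2 × 421 = 842
  N≡N: 1 × 971 = 971
  Σ(broken) = 1813 kJ
Bonds formed (products):
  N–H: 4 × 400 = 1600
  N–N: 1 × 168 = 168
  Σ(formed) = 1768 kJ
ΔH = Σ(broken) − Σ(formed) = 1813 − 1768 = +45 kJ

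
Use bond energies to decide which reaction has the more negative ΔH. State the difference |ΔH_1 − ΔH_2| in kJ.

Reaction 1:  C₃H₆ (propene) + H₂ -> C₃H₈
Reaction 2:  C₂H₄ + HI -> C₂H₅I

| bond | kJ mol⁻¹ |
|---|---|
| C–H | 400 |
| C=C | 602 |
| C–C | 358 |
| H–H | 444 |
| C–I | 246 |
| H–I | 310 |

Reaction 1, by 20 kJ

Reaction 1:
  Bonds broken (reactants):
    C–C: 1 × 358 = 358
    C–H: 6 × 400 = 2400
    C=C: 1 × 602 = 602
    H–H: 1 × 444 = 444
    Σ(broken) = 3804 kJ
  Bonds formed (products):
    C–C: 2 × 358 = 716
    C–H: 8 × 400 = 3200
    Σ(formed) = 3916 kJ
  ΔH_1 = 3804 − 3916 = −112 kJ
Reaction 2:
  Bonds broken (reactants):
    C–H: 4 × 400 = 1600
    C=C: 1 × 602 = 602
    H–I: 1 × 310 = 310
    Σ(broken) = 2512 kJ
  Bonds formed (products):
    C–C: 1 × 358 = 358
    C–H: 5 × 400 = 2000
    C–I: 1 × 246 = 246
    Σ(formed) = 2604 kJ
  ΔH_2 = 2512 − 2604 = −92 kJ
ΔH_1 − ΔH_2 = −20 kJ, so reaction 1 has the more negative ΔH; |ΔH_1 − ΔH_2| = 20 kJ.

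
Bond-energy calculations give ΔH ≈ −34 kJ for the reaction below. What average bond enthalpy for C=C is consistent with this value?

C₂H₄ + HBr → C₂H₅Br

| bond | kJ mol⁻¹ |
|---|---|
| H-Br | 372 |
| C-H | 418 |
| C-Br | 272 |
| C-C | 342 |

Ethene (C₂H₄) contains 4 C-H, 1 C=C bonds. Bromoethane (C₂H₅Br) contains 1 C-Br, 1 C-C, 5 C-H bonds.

Let D be the C=C bond energy.
Σ(broken) = 4×418 + 1×D + 1×372 = 2044 + D
Σ(formed) = 1×272 + 1×342 + 5×418 = 2704
ΔH = Σ(broken) − Σ(formed) = (2044 + D) − (2704) = −660 + D
Setting this equal to −34 kJ gives D = 626 kJ/mol.

D(C=C) ≈ 626 kJ/mol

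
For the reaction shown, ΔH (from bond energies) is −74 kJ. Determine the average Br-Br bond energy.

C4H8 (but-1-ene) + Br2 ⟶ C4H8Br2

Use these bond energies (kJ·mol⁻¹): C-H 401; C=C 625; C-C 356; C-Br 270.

D(Br-Br) ≈ 197 kJ/mol

Let D be the Br-Br bond energy.
Σ(broken) = 1×D + 2×356 + 8×401 + 1×625 = 4545 + D
Σ(formed) = 2×270 + 3×356 + 8×401 = 4816
ΔH = Σ(broken) − Σ(formed) = (4545 + D) − (4816) = −271 + D
Setting this equal to −74 kJ gives D = 197 kJ/mol.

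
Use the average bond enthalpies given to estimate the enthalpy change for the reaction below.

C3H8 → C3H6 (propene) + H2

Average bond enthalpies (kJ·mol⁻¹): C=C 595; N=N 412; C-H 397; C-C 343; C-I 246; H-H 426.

ΔH ≈ +116 kJ

Bonds broken (reactants):
  C-C: 2 × 343 = 686
  C-H: 8 × 397 = 3176
  Σ(broken) = 3862 kJ
Bonds formed (products):
  C-C: 1 × 343 = 343
  C-H: 6 × 397 = 2382
  C=C: 1 × 595 = 595
  H-H: 1 × 426 = 426
  Σ(formed) = 3746 kJ
ΔH = Σ(broken) − Σ(formed) = 3862 − 3746 = +116 kJ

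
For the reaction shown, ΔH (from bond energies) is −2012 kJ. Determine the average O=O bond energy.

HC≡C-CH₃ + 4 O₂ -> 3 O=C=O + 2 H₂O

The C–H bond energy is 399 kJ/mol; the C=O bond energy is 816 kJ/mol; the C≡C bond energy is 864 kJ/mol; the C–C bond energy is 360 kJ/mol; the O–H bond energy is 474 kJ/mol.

Let D be the O=O bond energy.
Σ(broken) = 1×864 + 1×360 + 4×399 + 4×D = 2820 + 4D
Σ(formed) = 6×816 + 4×474 = 6792
ΔH = Σ(broken) − Σ(formed) = (2820 + 4D) − (6792) = −3972 + 4D
Setting this equal to −2012 kJ gives 4D = 1960, so D = 490 kJ/mol.

D(O=O) ≈ 490 kJ/mol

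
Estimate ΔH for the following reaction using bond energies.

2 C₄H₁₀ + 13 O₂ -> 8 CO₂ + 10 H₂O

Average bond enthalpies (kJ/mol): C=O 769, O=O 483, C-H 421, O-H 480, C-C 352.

ΔH ≈ −5093 kJ

Bonds broken (reactants):
  C-C: 6 × 352 = 2112
  C-H: 20 × 421 = 8420
  O=O: 13 × 483 = 6279
  Σ(broken) = 16811 kJ
Bonds formed (products):
  C=O: 16 × 769 = 12304
  O-H: 20 × 480 = 9600
  Σ(formed) = 21904 kJ
ΔH = Σ(broken) − Σ(formed) = 16811 − 21904 = −5093 kJ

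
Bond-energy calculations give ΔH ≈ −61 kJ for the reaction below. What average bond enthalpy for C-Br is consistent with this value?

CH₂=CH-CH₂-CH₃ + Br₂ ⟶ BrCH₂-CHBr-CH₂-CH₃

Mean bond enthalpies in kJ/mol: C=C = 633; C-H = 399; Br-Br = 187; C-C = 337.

D(C-Br) ≈ 272 kJ/mol

Let D be the C-Br bond energy.
Σ(broken) = 1×187 + 2×337 + 8×399 + 1×633 = 4686
Σ(formed) = 2×D + 3×337 + 8×399 = 4203 + 2D
ΔH = Σ(broken) − Σ(formed) = (4686) − (4203 + 2D) = +483 − 2D
Setting this equal to −61 kJ gives 2D = 544, so D = 272 kJ/mol.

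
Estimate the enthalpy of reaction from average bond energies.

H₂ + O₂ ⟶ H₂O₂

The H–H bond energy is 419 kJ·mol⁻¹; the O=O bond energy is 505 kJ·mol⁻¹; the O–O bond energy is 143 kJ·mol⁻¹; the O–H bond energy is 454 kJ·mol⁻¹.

ΔH ≈ −127 kJ

Bonds broken (reactants):
  H–H: 1 × 419 = 419
  O=O: 1 × 505 = 505
  Σ(broken) = 924 kJ
Bonds formed (products):
  O–H: 2 × 454 = 908
  O–O: 1 × 143 = 143
  Σ(formed) = 1051 kJ
ΔH = Σ(broken) − Σ(formed) = 924 − 1051 = −127 kJ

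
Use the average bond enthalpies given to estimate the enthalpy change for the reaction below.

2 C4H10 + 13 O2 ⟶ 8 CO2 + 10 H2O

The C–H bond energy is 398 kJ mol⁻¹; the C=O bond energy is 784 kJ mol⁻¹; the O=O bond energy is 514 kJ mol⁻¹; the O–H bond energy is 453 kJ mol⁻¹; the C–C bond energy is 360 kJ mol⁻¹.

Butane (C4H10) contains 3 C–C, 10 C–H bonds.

ΔH ≈ −4802 kJ

Bonds broken (reactants):
  C–C: 6 × 360 = 2160
  C–H: 20 × 398 = 7960
  O=O: 13 × 514 = 6682
  Σ(broken) = 16802 kJ
Bonds formed (products):
  C=O: 16 × 784 = 12544
  O–H: 20 × 453 = 9060
  Σ(formed) = 21604 kJ
ΔH = Σ(broken) − Σ(formed) = 16802 − 21604 = −4802 kJ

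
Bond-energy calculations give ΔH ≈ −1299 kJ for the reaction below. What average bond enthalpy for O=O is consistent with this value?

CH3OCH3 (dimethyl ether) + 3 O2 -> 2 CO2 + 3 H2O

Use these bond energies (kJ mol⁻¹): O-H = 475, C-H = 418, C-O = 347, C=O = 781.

D(O=O) ≈ 491 kJ/mol

Let D be the O=O bond energy.
Σ(broken) = 6×418 + 2×347 + 3×D = 3202 + 3D
Σ(formed) = 4×781 + 6×475 = 5974
ΔH = Σ(broken) − Σ(formed) = (3202 + 3D) − (5974) = −2772 + 3D
Setting this equal to −1299 kJ gives 3D = 1473, so D = 491 kJ/mol.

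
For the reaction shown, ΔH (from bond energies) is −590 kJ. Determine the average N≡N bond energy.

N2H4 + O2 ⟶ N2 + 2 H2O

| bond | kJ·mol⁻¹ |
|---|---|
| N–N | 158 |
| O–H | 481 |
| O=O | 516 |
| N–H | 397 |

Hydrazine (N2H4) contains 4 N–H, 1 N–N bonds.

Let D be the N≡N bond energy.
Σ(broken) = 4×397 + 1×158 + 1×516 = 2262
Σ(formed) = 1×D + 4×481 = 1924 + D
ΔH = Σ(broken) − Σ(formed) = (2262) − (1924 + D) = +338 − D
Setting this equal to −590 kJ gives D = 928 kJ/mol.

D(N≡N) ≈ 928 kJ/mol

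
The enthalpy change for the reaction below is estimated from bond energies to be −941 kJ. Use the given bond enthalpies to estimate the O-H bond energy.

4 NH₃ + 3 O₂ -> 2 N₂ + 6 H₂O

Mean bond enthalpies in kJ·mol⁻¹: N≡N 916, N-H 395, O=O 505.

D(O-H) ≈ 447 kJ/mol

Let D be the O-H bond energy.
Σ(broken) = 12×395 + 3×505 = 6255
Σ(formed) = 2×916 + 12×D = 1832 + 12D
ΔH = Σ(broken) − Σ(formed) = (6255) − (1832 + 12D) = +4423 − 12D
Setting this equal to −941 kJ gives 12D = 5364, so D = 447 kJ/mol.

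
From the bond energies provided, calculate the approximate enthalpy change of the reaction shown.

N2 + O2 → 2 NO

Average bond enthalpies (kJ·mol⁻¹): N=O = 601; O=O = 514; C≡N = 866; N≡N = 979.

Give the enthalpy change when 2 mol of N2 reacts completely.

Bonds broken (reactants):
  N≡N: 1 × 979 = 979
  O=O: 1 × 514 = 514
  Σ(broken) = 1493 kJ
Bonds formed (products):
  N=O: 2 × 601 = 1202
  Σ(formed) = 1202 kJ
ΔH = Σ(broken) − Σ(formed) = 1493 − 1202 = +291 kJ
For 2× the reaction as written: 2 × (+291) = +582 kJ

ΔH = +582 kJ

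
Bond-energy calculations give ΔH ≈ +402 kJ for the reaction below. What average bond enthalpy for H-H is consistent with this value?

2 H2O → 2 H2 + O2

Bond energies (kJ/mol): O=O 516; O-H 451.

Let D be the H-H bond energy.
Σ(broken) = 4×451 = 1804
Σ(formed) = 2×D + 1×516 = 516 + 2D
ΔH = Σ(broken) − Σ(formed) = (1804) − (516 + 2D) = +1288 − 2D
Setting this equal to +402 kJ gives 2D = 886, so D = 443 kJ/mol.

D(H-H) ≈ 443 kJ/mol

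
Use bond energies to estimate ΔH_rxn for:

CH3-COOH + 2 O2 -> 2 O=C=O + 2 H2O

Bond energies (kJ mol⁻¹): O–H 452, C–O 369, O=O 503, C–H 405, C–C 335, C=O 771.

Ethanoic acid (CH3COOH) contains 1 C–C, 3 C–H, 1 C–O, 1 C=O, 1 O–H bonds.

ΔH ≈ −744 kJ

Bonds broken (reactants):
  C–C: 1 × 335 = 335
  C–H: 3 × 405 = 1215
  C–O: 1 × 369 = 369
  C=O: 1 × 771 = 771
  O–H: 1 × 452 = 452
  O=O: 2 × 503 = 1006
  Σ(broken) = 4148 kJ
Bonds formed (products):
  C=O: 4 × 771 = 3084
  O–H: 4 × 452 = 1808
  Σ(formed) = 4892 kJ
ΔH = Σ(broken) − Σ(formed) = 4148 − 4892 = −744 kJ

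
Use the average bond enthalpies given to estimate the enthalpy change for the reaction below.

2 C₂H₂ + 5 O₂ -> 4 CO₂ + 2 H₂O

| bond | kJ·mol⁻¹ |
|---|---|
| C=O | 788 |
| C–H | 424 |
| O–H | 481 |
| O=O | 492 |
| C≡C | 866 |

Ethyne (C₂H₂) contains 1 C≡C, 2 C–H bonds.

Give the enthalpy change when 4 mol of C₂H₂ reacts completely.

Bonds broken (reactants):
  C≡C: 2 × 866 = 1732
  C–H: 4 × 424 = 1696
  O=O: 5 × 492 = 2460
  Σ(broken) = 5888 kJ
Bonds formed (products):
  C=O: 8 × 788 = 6304
  O–H: 4 × 481 = 1924
  Σ(formed) = 8228 kJ
ΔH = Σ(broken) − Σ(formed) = 5888 − 8228 = −2340 kJ
For 2× the reaction as written: 2 × (−2340) = −4680 kJ

ΔH = −4680 kJ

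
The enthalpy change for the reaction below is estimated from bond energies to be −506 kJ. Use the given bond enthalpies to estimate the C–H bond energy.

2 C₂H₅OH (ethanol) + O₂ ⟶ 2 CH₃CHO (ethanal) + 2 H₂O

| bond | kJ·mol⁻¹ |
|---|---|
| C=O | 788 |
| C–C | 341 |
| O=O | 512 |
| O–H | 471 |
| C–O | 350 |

Let D be the C–H bond energy.
Σ(broken) = 2×341 + 10×D + 2×350 + 2×471 + 1×512 = 2836 + 10D
Σ(formed) = 2×341 + 8×D + 2×788 + 4×471 = 4142 + 8D
ΔH = Σ(broken) − Σ(formed) = (2836 + 10D) − (4142 + 8D) = −1306 + 2D
Setting this equal to −506 kJ gives 2D = 800, so D = 400 kJ/mol.

D(C–H) ≈ 400 kJ/mol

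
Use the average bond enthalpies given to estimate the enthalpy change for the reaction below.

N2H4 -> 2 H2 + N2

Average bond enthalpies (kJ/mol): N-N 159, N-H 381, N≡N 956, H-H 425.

Bonds broken (reactants):
  N-H: 4 × 381 = 1524
  N-N: 1 × 159 = 159
  Σ(broken) = 1683 kJ
Bonds formed (products):
  H-H: 2 × 425 = 850
  N≡N: 1 × 956 = 956
  Σ(formed) = 1806 kJ
ΔH = Σ(broken) − Σ(formed) = 1683 − 1806 = −123 kJ

ΔH ≈ −123 kJ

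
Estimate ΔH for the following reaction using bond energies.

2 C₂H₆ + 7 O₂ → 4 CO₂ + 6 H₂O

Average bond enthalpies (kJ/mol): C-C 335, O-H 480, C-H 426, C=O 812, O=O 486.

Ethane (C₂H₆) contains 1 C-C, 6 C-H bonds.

Bonds broken (reactants):
  C-C: 2 × 335 = 670
  C-H: 12 × 426 = 5112
  O=O: 7 × 486 = 3402
  Σ(broken) = 9184 kJ
Bonds formed (products):
  C=O: 8 × 812 = 6496
  O-H: 12 × 480 = 5760
  Σ(formed) = 12256 kJ
ΔH = Σ(broken) − Σ(formed) = 9184 − 12256 = −3072 kJ

ΔH ≈ −3072 kJ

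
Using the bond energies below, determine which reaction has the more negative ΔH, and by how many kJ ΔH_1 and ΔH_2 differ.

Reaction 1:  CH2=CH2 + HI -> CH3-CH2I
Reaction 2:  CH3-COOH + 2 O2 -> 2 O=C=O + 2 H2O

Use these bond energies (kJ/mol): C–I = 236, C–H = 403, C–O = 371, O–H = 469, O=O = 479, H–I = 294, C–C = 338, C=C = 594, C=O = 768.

Reaction 1:
  Bonds broken (reactants):
    C–H: 4 × 403 = 1612
    C=C: 1 × 594 = 594
    H–I: 1 × 294 = 294
    Σ(broken) = 2500 kJ
  Bonds formed (products):
    C–C: 1 × 338 = 338
    C–H: 5 × 403 = 2015
    C–I: 1 × 236 = 236
    Σ(formed) = 2589 kJ
  ΔH_1 = 2500 − 2589 = −89 kJ
Reaction 2:
  Bonds broken (reactants):
    C–C: 1 × 338 = 338
    C–H: 3 × 403 = 1209
    C–O: 1 × 371 = 371
    C=O: 1 × 768 = 768
    O–H: 1 × 469 = 469
    O=O: 2 × 479 = 958
    Σ(broken) = 4113 kJ
  Bonds formed (products):
    C=O: 4 × 768 = 3072
    O–H: 4 × 469 = 1876
    Σ(formed) = 4948 kJ
  ΔH_2 = 4113 − 4948 = −835 kJ
ΔH_1 − ΔH_2 = +746 kJ, so reaction 2 has the more negative ΔH; |ΔH_1 − ΔH_2| = 746 kJ.

Reaction 2, by 746 kJ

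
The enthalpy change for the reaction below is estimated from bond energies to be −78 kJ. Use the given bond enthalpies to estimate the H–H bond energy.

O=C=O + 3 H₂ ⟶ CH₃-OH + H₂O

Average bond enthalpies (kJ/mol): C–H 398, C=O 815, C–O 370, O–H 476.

D(H–H) ≈ 428 kJ/mol

Let D be the H–H bond energy.
Σ(broken) = 2×815 + 3×D = 1630 + 3D
Σ(formed) = 3×398 + 1×370 + 3×476 = 2992
ΔH = Σ(broken) − Σ(formed) = (1630 + 3D) − (2992) = −1362 + 3D
Setting this equal to −78 kJ gives 3D = 1284, so D = 428 kJ/mol.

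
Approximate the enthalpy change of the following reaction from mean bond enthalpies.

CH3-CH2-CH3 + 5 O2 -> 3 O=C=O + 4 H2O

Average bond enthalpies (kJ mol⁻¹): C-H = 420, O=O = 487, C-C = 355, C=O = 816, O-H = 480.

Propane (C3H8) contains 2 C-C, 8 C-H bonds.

Bonds broken (reactants):
  C-C: 2 × 355 = 710
  C-H: 8 × 420 = 3360
  O=O: 5 × 487 = 2435
  Σ(broken) = 6505 kJ
Bonds formed (products):
  C=O: 6 × 816 = 4896
  O-H: 8 × 480 = 3840
  Σ(formed) = 8736 kJ
ΔH = Σ(broken) − Σ(formed) = 6505 − 8736 = −2231 kJ

ΔH ≈ −2231 kJ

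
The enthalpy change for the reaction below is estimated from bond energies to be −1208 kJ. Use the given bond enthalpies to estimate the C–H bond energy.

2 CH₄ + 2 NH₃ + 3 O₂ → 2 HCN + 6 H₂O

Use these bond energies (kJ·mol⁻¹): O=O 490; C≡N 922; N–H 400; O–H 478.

Let D be the C–H bond energy.
Σ(broken) = 8×D + 6×400 + 3×490 = 3870 + 8D
Σ(formed) = 2×922 + 2×D + 12×478 = 7580 + 2D
ΔH = Σ(broken) − Σ(formed) = (3870 + 8D) − (7580 + 2D) = −3710 + 6D
Setting this equal to −1208 kJ gives 6D = 2502, so D = 417 kJ/mol.

D(C–H) ≈ 417 kJ/mol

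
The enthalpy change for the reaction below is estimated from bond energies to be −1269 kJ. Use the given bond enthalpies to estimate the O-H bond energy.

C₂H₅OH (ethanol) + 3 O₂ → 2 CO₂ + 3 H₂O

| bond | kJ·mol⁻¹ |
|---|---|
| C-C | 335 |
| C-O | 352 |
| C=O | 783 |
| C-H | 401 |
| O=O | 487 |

Let D be the O-H bond energy.
Σ(broken) = 1×335 + 5×401 + 1×352 + 1×D + 3×487 = 4153 + D
Σ(formed) = 4×783 + 6×D = 3132 + 6D
ΔH = Σ(broken) − Σ(formed) = (4153 + D) − (3132 + 6D) = +1021 − 5D
Setting this equal to −1269 kJ gives 5D = 2290, so D = 458 kJ/mol.

D(O-H) ≈ 458 kJ/mol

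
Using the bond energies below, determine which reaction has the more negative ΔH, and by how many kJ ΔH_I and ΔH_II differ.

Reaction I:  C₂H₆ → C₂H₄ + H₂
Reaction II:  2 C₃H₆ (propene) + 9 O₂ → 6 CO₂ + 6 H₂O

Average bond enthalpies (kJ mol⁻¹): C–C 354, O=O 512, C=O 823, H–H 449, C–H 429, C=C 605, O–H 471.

Reaction I:
  Bonds broken (reactants):
    C–C: 1 × 354 = 354
    C–H: 6 × 429 = 2574
    Σ(broken) = 2928 kJ
  Bonds formed (products):
    C–H: 4 × 429 = 1716
    C=C: 1 × 605 = 605
    H–H: 1 × 449 = 449
    Σ(formed) = 2770 kJ
  ΔH_I = 2928 − 2770 = +158 kJ
Reaction II:
  Bonds broken (reactants):
    C–C: 2 × 354 = 708
    C–H: 12 × 429 = 5148
    C=C: 2 × 605 = 1210
    O=O: 9 × 512 = 4608
    Σ(broken) = 11674 kJ
  Bonds formed (products):
    C=O: 12 × 823 = 9876
    O–H: 12 × 471 = 5652
    Σ(formed) = 15528 kJ
  ΔH_II = 11674 − 15528 = −3854 kJ
ΔH_I − ΔH_II = +4012 kJ, so reaction II has the more negative ΔH; |ΔH_I − ΔH_II| = 4012 kJ.

Reaction II, by 4012 kJ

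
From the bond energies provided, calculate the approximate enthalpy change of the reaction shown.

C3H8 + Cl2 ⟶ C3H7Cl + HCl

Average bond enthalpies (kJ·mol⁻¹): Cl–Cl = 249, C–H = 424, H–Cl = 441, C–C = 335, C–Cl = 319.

ΔH ≈ −87 kJ

Bonds broken (reactants):
  C–C: 2 × 335 = 670
  C–H: 8 × 424 = 3392
  Cl–Cl: 1 × 249 = 249
  Σ(broken) = 4311 kJ
Bonds formed (products):
  C–C: 2 × 335 = 670
  C–Cl: 1 × 319 = 319
  C–H: 7 × 424 = 2968
  H–Cl: 1 × 441 = 441
  Σ(formed) = 4398 kJ
ΔH = Σ(broken) − Σ(formed) = 4311 − 4398 = −87 kJ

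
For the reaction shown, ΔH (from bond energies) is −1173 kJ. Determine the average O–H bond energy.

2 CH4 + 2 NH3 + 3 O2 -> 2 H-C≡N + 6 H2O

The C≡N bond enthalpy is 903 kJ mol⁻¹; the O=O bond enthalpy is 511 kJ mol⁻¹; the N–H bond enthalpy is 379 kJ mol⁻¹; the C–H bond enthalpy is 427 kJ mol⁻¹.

D(O–H) ≈ 478 kJ/mol

Let D be the O–H bond energy.
Σ(broken) = 8×427 + 6×379 + 3×511 = 7223
Σ(formed) = 2×903 + 2×427 + 12×D = 2660 + 12D
ΔH = Σ(broken) − Σ(formed) = (7223) − (2660 + 12D) = +4563 − 12D
Setting this equal to −1173 kJ gives 12D = 5736, so D = 478 kJ/mol.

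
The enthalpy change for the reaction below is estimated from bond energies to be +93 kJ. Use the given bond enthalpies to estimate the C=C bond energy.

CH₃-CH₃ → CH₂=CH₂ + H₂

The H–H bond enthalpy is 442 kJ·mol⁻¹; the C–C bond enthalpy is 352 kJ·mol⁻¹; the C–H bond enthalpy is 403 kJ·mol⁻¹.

Let D be the C=C bond energy.
Σ(broken) = 1×352 + 6×403 = 2770
Σ(formed) = 4×403 + 1×D + 1×442 = 2054 + D
ΔH = Σ(broken) − Σ(formed) = (2770) − (2054 + D) = +716 − D
Setting this equal to +93 kJ gives D = 623 kJ/mol.

D(C=C) ≈ 623 kJ/mol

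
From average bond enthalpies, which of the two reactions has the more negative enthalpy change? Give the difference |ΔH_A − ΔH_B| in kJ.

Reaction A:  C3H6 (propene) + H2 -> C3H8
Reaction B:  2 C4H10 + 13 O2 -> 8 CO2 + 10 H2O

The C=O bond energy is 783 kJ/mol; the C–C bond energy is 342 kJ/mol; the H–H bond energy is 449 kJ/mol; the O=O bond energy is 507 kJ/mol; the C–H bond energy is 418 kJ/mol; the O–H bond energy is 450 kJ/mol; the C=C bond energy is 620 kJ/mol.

Reaction B, by 4416 kJ

Reaction A:
  Bonds broken (reactants):
    C–C: 1 × 342 = 342
    C–H: 6 × 418 = 2508
    C=C: 1 × 620 = 620
    H–H: 1 × 449 = 449
    Σ(broken) = 3919 kJ
  Bonds formed (products):
    C–C: 2 × 342 = 684
    C–H: 8 × 418 = 3344
    Σ(formed) = 4028 kJ
  ΔH_A = 3919 − 4028 = −109 kJ
Reaction B:
  Bonds broken (reactants):
    C–C: 6 × 342 = 2052
    C–H: 20 × 418 = 8360
    O=O: 13 × 507 = 6591
    Σ(broken) = 17003 kJ
  Bonds formed (products):
    C=O: 16 × 783 = 12528
    O–H: 20 × 450 = 9000
    Σ(formed) = 21528 kJ
  ΔH_B = 17003 − 21528 = −4525 kJ
ΔH_A − ΔH_B = +4416 kJ, so reaction B has the more negative ΔH; |ΔH_A − ΔH_B| = 4416 kJ.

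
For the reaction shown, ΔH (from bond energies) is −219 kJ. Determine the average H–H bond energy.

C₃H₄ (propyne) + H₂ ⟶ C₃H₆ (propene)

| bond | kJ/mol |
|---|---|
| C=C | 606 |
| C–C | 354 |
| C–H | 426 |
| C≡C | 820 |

D(H–H) ≈ 419 kJ/mol

Let D be the H–H bond energy.
Σ(broken) = 1×820 + 1×354 + 4×426 + 1×D = 2878 + D
Σ(formed) = 1×354 + 6×426 + 1×606 = 3516
ΔH = Σ(broken) − Σ(formed) = (2878 + D) − (3516) = −638 + D
Setting this equal to −219 kJ gives D = 419 kJ/mol.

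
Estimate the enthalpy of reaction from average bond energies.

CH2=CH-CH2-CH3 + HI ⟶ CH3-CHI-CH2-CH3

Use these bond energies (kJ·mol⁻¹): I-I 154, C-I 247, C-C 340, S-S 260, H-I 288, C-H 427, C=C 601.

Bonds broken (reactants):
  C-C: 2 × 340 = 680
  C-H: 8 × 427 = 3416
  C=C: 1 × 601 = 601
  H-I: 1 × 288 = 288
  Σ(broken) = 4985 kJ
Bonds formed (products):
  C-C: 3 × 340 = 1020
  C-H: 9 × 427 = 3843
  C-I: 1 × 247 = 247
  Σ(formed) = 5110 kJ
ΔH = Σ(broken) − Σ(formed) = 4985 − 5110 = −125 kJ

ΔH ≈ −125 kJ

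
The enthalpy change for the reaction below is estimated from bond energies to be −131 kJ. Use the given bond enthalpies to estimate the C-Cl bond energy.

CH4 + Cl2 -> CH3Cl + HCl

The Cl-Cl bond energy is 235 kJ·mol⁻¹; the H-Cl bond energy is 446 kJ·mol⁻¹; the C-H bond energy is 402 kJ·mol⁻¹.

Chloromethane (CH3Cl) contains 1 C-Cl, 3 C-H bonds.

D(C-Cl) ≈ 322 kJ/mol

Let D be the C-Cl bond energy.
Σ(broken) = 4×402 + 1×235 = 1843
Σ(formed) = 1×D + 3×402 + 1×446 = 1652 + D
ΔH = Σ(broken) − Σ(formed) = (1843) − (1652 + D) = +191 − D
Setting this equal to −131 kJ gives D = 322 kJ/mol.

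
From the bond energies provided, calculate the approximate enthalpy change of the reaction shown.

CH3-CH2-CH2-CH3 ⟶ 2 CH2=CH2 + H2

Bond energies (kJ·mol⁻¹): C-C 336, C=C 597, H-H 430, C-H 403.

Bonds broken (reactants):
  C-C: 3 × 336 = 1008
  C-H: 10 × 403 = 4030
  Σ(broken) = 5038 kJ
Bonds formed (products):
  C-H: 8 × 403 = 3224
  C=C: 2 × 597 = 1194
  H-H: 1 × 430 = 430
  Σ(formed) = 4848 kJ
ΔH = Σ(broken) − Σ(formed) = 5038 − 4848 = +190 kJ

ΔH ≈ +190 kJ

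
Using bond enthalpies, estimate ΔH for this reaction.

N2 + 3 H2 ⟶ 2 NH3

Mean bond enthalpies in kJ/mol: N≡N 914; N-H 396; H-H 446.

Bonds broken (reactants):
  H-H: 3 × 446 = 1338
  N≡N: 1 × 914 = 914
  Σ(broken) = 2252 kJ
Bonds formed (products):
  N-H: 6 × 396 = 2376
  Σ(formed) = 2376 kJ
ΔH = Σ(broken) − Σ(formed) = 2252 − 2376 = −124 kJ

ΔH ≈ −124 kJ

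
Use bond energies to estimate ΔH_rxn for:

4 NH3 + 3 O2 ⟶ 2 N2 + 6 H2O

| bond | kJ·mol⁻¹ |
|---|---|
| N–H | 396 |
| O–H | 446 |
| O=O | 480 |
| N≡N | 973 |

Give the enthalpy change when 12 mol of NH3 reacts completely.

Bonds broken (reactants):
  N–H: 12 × 396 = 4752
  O=O: 3 × 480 = 1440
  Σ(broken) = 6192 kJ
Bonds formed (products):
  N≡N: 2 × 973 = 1946
  O–H: 12 × 446 = 5352
  Σ(formed) = 7298 kJ
ΔH = Σ(broken) − Σ(formed) = 6192 − 7298 = −1106 kJ
For 3× the reaction as written: 3 × (−1106) = −3318 kJ

ΔH = −3318 kJ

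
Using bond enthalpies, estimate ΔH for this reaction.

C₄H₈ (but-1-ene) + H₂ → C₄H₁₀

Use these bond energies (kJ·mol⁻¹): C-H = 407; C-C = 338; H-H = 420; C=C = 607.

ΔH ≈ −125 kJ

Bonds broken (reactants):
  C-C: 2 × 338 = 676
  C-H: 8 × 407 = 3256
  C=C: 1 × 607 = 607
  H-H: 1 × 420 = 420
  Σ(broken) = 4959 kJ
Bonds formed (products):
  C-C: 3 × 338 = 1014
  C-H: 10 × 407 = 4070
  Σ(formed) = 5084 kJ
ΔH = Σ(broken) − Σ(formed) = 4959 − 5084 = −125 kJ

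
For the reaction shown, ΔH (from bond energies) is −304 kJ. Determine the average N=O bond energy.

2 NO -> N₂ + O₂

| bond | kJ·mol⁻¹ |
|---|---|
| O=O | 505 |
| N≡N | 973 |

D(N=O) ≈ 587 kJ/mol

Let D be the N=O bond energy.
Σ(broken) = 2×D = 2D
Σ(formed) = 1×973 + 1×505 = 1478
ΔH = Σ(broken) − Σ(formed) = (2D) − (1478) = −1478 + 2D
Setting this equal to −304 kJ gives 2D = 1174, so D = 587 kJ/mol.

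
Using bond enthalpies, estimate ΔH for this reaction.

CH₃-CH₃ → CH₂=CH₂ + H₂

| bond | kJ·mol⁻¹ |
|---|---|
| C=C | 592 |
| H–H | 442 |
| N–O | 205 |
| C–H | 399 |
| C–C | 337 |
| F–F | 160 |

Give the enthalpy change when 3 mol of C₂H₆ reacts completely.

ΔH = +303 kJ

Bonds broken (reactants):
  C–C: 1 × 337 = 337
  C–H: 6 × 399 = 2394
  Σ(broken) = 2731 kJ
Bonds formed (products):
  C–H: 4 × 399 = 1596
  C=C: 1 × 592 = 592
  H–H: 1 × 442 = 442
  Σ(formed) = 2630 kJ
ΔH = Σ(broken) − Σ(formed) = 2731 − 2630 = +101 kJ
For 3× the reaction as written: 3 × (+101) = +303 kJ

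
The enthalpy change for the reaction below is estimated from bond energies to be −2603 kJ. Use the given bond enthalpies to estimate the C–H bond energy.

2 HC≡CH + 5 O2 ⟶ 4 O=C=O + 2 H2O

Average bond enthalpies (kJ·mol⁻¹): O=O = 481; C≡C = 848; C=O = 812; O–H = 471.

D(C–H) ≈ 419 kJ/mol

Let D be the C–H bond energy.
Σ(broken) = 2×848 + 4×D + 5×481 = 4101 + 4D
Σ(formed) = 8×812 + 4×471 = 8380
ΔH = Σ(broken) − Σ(formed) = (4101 + 4D) − (8380) = −4279 + 4D
Setting this equal to −2603 kJ gives 4D = 1676, so D = 419 kJ/mol.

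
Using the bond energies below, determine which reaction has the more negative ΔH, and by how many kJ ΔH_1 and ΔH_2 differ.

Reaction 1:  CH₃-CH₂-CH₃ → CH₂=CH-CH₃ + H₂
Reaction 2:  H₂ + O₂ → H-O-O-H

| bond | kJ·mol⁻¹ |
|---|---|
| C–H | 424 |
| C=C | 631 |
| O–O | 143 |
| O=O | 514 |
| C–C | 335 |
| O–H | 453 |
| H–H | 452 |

Reaction 2, by 183 kJ

Reaction 1:
  Bonds broken (reactants):
    C–C: 2 × 335 = 670
    C–H: 8 × 424 = 3392
    Σ(broken) = 4062 kJ
  Bonds formed (products):
    C–C: 1 × 335 = 335
    C–H: 6 × 424 = 2544
    C=C: 1 × 631 = 631
    H–H: 1 × 452 = 452
    Σ(formed) = 3962 kJ
  ΔH_1 = 4062 − 3962 = +100 kJ
Reaction 2:
  Bonds broken (reactants):
    H–H: 1 × 452 = 452
    O=O: 1 × 514 = 514
    Σ(broken) = 966 kJ
  Bonds formed (products):
    O–H: 2 × 453 = 906
    O–O: 1 × 143 = 143
    Σ(formed) = 1049 kJ
  ΔH_2 = 966 − 1049 = −83 kJ
ΔH_1 − ΔH_2 = +183 kJ, so reaction 2 has the more negative ΔH; |ΔH_1 − ΔH_2| = 183 kJ.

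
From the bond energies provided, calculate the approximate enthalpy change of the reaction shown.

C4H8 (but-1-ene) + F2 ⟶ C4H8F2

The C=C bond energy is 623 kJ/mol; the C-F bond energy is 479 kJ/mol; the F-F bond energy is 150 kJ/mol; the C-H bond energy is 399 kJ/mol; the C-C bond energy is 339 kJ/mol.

Bonds broken (reactants):
  C-C: 2 × 339 = 678
  C-H: 8 × 399 = 3192
  C=C: 1 × 623 = 623
  F-F: 1 × 150 = 150
  Σ(broken) = 4643 kJ
Bonds formed (products):
  C-C: 3 × 339 = 1017
  C-F: 2 × 479 = 958
  C-H: 8 × 399 = 3192
  Σ(formed) = 5167 kJ
ΔH = Σ(broken) − Σ(formed) = 4643 − 5167 = −524 kJ

ΔH ≈ −524 kJ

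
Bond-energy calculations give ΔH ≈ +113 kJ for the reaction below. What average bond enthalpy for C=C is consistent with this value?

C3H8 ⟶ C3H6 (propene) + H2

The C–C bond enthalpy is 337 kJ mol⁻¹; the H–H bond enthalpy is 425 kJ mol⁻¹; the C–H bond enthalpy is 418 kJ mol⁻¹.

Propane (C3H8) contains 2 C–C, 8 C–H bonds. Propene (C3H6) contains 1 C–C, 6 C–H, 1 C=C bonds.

D(C=C) ≈ 635 kJ/mol

Let D be the C=C bond energy.
Σ(broken) = 2×337 + 8×418 = 4018
Σ(formed) = 1×337 + 6×418 + 1×D + 1×425 = 3270 + D
ΔH = Σ(broken) − Σ(formed) = (4018) − (3270 + D) = +748 − D
Setting this equal to +113 kJ gives D = 635 kJ/mol.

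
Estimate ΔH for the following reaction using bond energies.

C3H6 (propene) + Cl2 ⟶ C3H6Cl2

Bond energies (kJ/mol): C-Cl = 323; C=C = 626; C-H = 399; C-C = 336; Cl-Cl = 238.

Bonds broken (reactants):
  C-C: 1 × 336 = 336
  C-H: 6 × 399 = 2394
  C=C: 1 × 626 = 626
  Cl-Cl: 1 × 238 = 238
  Σ(broken) = 3594 kJ
Bonds formed (products):
  C-C: 2 × 336 = 672
  C-Cl: 2 × 323 = 646
  C-H: 6 × 399 = 2394
  Σ(formed) = 3712 kJ
ΔH = Σ(broken) − Σ(formed) = 3594 − 3712 = −118 kJ

ΔH ≈ −118 kJ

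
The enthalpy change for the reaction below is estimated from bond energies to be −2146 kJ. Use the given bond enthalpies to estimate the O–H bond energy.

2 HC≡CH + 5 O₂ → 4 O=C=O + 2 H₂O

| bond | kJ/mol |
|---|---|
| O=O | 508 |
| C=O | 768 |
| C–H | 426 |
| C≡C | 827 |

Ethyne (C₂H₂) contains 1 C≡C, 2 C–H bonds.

Let D be the O–H bond energy.
Σ(broken) = 2×827 + 4×426 + 5×508 = 5898
Σ(formed) = 8×768 + 4×D = 6144 + 4D
ΔH = Σ(broken) − Σ(formed) = (5898) − (6144 + 4D) = −246 − 4D
Setting this equal to −2146 kJ gives 4D = 1900, so D = 475 kJ/mol.

D(O–H) ≈ 475 kJ/mol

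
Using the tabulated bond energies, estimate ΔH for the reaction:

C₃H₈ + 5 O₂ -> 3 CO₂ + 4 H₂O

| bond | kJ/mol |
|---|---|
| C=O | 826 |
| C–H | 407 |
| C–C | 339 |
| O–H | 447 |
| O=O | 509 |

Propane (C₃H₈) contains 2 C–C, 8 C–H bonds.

ΔH ≈ −2053 kJ

Bonds broken (reactants):
  C–C: 2 × 339 = 678
  C–H: 8 × 407 = 3256
  O=O: 5 × 509 = 2545
  Σ(broken) = 6479 kJ
Bonds formed (products):
  C=O: 6 × 826 = 4956
  O–H: 8 × 447 = 3576
  Σ(formed) = 8532 kJ
ΔH = Σ(broken) − Σ(formed) = 6479 − 8532 = −2053 kJ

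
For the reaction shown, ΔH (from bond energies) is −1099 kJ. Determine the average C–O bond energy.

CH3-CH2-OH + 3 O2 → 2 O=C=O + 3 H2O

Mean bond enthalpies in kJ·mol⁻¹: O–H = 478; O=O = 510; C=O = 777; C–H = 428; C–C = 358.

Let D be the C–O bond energy.
Σ(broken) = 1×358 + 5×428 + 1×D + 1×478 + 3×510 = 4506 + D
Σ(formed) = 4×777 + 6×478 = 5976
ΔH = Σ(broken) − Σ(formed) = (4506 + D) − (5976) = −1470 + D
Setting this equal to −1099 kJ gives D = 371 kJ/mol.

D(C–O) ≈ 371 kJ/mol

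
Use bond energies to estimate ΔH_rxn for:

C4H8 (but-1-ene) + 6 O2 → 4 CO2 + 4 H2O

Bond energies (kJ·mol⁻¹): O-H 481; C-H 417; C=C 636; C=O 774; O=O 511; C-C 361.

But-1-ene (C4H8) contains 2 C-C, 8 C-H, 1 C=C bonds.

ΔH ≈ −2280 kJ

Bonds broken (reactants):
  C-C: 2 × 361 = 722
  C-H: 8 × 417 = 3336
  C=C: 1 × 636 = 636
  O=O: 6 × 511 = 3066
  Σ(broken) = 7760 kJ
Bonds formed (products):
  C=O: 8 × 774 = 6192
  O-H: 8 × 481 = 3848
  Σ(formed) = 10040 kJ
ΔH = Σ(broken) − Σ(formed) = 7760 − 10040 = −2280 kJ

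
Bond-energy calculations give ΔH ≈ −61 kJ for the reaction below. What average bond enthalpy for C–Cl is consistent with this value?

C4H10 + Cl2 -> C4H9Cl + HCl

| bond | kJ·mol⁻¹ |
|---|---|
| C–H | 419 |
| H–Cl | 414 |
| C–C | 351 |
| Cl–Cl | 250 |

D(C–Cl) ≈ 316 kJ/mol

Let D be the C–Cl bond energy.
Σ(broken) = 3×351 + 10×419 + 1×250 = 5493
Σ(formed) = 3×351 + 1×D + 9×419 + 1×414 = 5238 + D
ΔH = Σ(broken) − Σ(formed) = (5493) − (5238 + D) = +255 − D
Setting this equal to −61 kJ gives D = 316 kJ/mol.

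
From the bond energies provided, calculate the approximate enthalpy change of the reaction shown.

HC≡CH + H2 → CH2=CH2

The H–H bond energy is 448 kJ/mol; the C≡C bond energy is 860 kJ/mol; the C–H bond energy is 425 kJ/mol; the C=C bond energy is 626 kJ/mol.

ΔH ≈ −168 kJ

Bonds broken (reactants):
  C≡C: 1 × 860 = 860
  C–H: 2 × 425 = 850
  H–H: 1 × 448 = 448
  Σ(broken) = 2158 kJ
Bonds formed (products):
  C–H: 4 × 425 = 1700
  C=C: 1 × 626 = 626
  Σ(formed) = 2326 kJ
ΔH = Σ(broken) − Σ(formed) = 2158 − 2326 = −168 kJ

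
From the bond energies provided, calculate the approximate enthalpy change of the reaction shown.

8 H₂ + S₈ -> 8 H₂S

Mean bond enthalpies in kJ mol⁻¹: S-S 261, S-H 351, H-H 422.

ΔH ≈ −152 kJ

Bonds broken (reactants):
  H-H: 8 × 422 = 3376
  S-S: 8 × 261 = 2088
  Σ(broken) = 5464 kJ
Bonds formed (products):
  S-H: 16 × 351 = 5616
  Σ(formed) = 5616 kJ
ΔH = Σ(broken) − Σ(formed) = 5464 − 5616 = −152 kJ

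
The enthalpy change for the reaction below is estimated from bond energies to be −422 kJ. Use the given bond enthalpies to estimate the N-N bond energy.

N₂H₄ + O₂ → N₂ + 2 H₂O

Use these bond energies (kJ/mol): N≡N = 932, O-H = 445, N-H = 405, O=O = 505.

D(N-N) ≈ 165 kJ/mol

Let D be the N-N bond energy.
Σ(broken) = 4×405 + 1×D + 1×505 = 2125 + D
Σ(formed) = 1×932 + 4×445 = 2712
ΔH = Σ(broken) − Σ(formed) = (2125 + D) − (2712) = −587 + D
Setting this equal to −422 kJ gives D = 165 kJ/mol.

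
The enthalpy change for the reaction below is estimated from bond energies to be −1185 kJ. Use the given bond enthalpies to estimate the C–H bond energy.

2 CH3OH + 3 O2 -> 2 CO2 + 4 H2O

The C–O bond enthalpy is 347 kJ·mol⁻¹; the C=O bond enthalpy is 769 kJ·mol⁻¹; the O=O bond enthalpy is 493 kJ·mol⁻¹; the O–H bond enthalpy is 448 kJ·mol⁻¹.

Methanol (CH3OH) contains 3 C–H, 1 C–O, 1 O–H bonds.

D(C–H) ≈ 401 kJ/mol

Let D be the C–H bond energy.
Σ(broken) = 6×D + 2×347 + 2×448 + 3×493 = 3069 + 6D
Σ(formed) = 4×769 + 8×448 = 6660
ΔH = Σ(broken) − Σ(formed) = (3069 + 6D) − (6660) = −3591 + 6D
Setting this equal to −1185 kJ gives 6D = 2406, so D = 401 kJ/mol.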